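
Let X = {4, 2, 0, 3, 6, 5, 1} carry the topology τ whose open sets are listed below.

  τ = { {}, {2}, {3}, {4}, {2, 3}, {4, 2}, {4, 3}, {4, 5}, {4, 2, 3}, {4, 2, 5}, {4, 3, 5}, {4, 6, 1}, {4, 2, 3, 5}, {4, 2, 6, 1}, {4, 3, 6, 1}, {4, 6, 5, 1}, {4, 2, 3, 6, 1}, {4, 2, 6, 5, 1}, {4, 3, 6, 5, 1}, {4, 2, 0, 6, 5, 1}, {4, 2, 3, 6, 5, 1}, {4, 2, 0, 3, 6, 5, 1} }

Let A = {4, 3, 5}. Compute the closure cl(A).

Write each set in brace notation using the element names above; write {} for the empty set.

{4, 0, 3, 6, 5, 1}

X∖A={2, 0, 6, 1}, int(X∖A)={2}, hence cl(A)={4, 0, 3, 6, 5, 1}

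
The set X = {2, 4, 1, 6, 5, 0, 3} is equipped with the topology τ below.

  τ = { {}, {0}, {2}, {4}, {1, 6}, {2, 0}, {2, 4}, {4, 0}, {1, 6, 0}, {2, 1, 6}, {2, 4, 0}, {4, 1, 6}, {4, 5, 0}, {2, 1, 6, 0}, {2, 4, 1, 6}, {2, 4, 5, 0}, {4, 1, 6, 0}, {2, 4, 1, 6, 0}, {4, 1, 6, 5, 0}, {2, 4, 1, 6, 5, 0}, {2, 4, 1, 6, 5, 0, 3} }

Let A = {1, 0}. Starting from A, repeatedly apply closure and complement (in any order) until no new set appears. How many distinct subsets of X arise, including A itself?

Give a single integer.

10

cl via duality: int({2, 4, 6, 5, 3}) = {2, 4}, so X∖{2, 4} = {1, 6, 5, 0, 3}
Write k for closure, c for complement:
  1. A     = {1, 0}
  2. kA    = {1, 6, 5, 0, 3}
  3. cA    = {2, 4, 6, 5, 3}
  4. ckA   = {2, 4}
  5. kcA   = {2, 4, 1, 6, 5, 3}
  6. kckA  = {2, 4, 5, 3}
  7. ckcA  = {0}
  8. ckckA = {1, 6, 0}
  9. kckcA = {5, 0, 3}
  10. ckckcA = {2, 4, 1, 6}
applying k or c yields no new set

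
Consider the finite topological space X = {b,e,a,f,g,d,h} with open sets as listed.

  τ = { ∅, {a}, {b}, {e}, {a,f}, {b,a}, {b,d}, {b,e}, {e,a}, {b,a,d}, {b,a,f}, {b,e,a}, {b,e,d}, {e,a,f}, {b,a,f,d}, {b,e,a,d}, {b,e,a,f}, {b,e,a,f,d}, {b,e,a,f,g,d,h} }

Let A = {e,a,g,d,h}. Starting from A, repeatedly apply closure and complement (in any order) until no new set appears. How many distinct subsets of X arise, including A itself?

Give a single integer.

closure: X∖int(X∖A) = X∖{b} = {e,a,f,g,d,h}
Let k=closure and c=complement:
  1. A     = {e,a,g,d,h}
  2. kA    = {e,a,f,g,d,h}
  3. cA    = {b,f}
  4. ckA   = {b}
  5. kcA   = {b,f,g,d,h}
  6. kckA  = {b,g,d,h}
  7. ckcA  = {e,a}
  8. ckckA = {e,a,f}
  9. kckcA = {e,a,f,g,h}
  10. ckckcA = {b,d}
— saturated at 10

10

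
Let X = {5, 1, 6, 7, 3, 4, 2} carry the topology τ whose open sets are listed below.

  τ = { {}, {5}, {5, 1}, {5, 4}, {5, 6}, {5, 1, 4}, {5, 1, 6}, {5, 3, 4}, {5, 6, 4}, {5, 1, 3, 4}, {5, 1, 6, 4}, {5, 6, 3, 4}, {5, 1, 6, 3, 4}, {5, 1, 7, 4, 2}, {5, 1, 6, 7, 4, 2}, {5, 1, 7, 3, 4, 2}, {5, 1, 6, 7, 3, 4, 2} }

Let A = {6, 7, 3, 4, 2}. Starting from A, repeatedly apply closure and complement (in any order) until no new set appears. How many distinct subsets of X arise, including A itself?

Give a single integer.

4

closure: X∖int(X∖A) = X∖{5, 1} = {6, 7, 3, 4, 2}
Let k=closure and c=complement:
  1. A     = {6, 7, 3, 4, 2}
  2. cA    = {5, 1}
  3. kcA   = {5, 1, 6, 7, 3, 4, 2}
  4. ckcA  = {}
— saturated at 4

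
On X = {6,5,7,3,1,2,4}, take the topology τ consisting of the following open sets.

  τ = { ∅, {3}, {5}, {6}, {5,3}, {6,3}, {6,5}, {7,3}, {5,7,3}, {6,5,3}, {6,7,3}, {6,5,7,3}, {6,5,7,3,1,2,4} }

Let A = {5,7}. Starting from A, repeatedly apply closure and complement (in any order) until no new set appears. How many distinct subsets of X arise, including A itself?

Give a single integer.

8

X∖A={6,3,1,2,4}, int(X∖A)={6,3}, hence cl(A)={5,7,1,2,4}
Orbit (k=closure, c=complement):
  1. A     = {5,7}
  2. kA    = {5,7,1,2,4}
  3. cA    = {6,3,1,2,4}
  4. ckA   = {6,3}
  5. kcA   = {6,7,3,1,2,4}
  6. ckcA  = {5}
  7. kckcA = {5,1,2,4}
  8. ckckcA = {6,7,3}
(closed under both — stop)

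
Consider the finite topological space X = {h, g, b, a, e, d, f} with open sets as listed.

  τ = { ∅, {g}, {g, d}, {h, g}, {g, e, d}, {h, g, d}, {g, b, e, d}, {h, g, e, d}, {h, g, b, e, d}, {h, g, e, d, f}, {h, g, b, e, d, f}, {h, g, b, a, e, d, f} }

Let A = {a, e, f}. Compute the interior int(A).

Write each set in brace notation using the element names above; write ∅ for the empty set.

open subsets of A: ∅; so int(A) = ∅

∅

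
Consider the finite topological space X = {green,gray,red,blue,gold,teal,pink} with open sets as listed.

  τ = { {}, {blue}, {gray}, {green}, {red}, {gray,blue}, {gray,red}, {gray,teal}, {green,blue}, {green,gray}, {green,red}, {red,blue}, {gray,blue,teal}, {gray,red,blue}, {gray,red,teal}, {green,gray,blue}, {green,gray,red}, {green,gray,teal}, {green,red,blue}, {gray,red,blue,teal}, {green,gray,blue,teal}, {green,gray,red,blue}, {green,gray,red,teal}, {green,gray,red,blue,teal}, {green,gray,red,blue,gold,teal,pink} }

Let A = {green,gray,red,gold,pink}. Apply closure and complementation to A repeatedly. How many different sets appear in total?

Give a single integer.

8

cl via duality: int({blue,teal}) = {blue}, so X∖{blue} = {green,gray,red,gold,teal,pink}
Write k for closure, c for complement:
  1. A     = {green,gray,red,gold,pink}
  2. kA    = {green,gray,red,gold,teal,pink}
  3. cA    = {blue,teal}
  4. ckA   = {blue}
  5. kcA   = {blue,gold,teal,pink}
  6. kckA  = {blue,gold,pink}
  7. ckcA  = {green,gray,red}
  8. ckckA = {green,gray,red,teal}
applying k or c yields no new set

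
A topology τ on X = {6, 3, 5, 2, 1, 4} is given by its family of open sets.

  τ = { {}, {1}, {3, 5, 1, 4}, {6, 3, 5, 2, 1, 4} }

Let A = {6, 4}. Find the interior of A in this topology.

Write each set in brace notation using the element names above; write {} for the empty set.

{}

U open, U⊆A: {}. int(A) = ⋃ = {}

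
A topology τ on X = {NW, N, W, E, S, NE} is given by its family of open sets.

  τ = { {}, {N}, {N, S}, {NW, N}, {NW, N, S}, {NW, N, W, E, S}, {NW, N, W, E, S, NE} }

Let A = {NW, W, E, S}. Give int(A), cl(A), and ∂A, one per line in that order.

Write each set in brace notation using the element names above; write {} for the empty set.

interior: largest open inside A is {} (from {})
cl via duality: int({N, NE}) = {N}, so X∖{N} = {NW, W, E, S, NE}
cl∖int = {NW, W, E, S, NE}

int(A) = {}
cl(A)  = {NW, W, E, S, NE}
∂A     = {NW, W, E, S, NE}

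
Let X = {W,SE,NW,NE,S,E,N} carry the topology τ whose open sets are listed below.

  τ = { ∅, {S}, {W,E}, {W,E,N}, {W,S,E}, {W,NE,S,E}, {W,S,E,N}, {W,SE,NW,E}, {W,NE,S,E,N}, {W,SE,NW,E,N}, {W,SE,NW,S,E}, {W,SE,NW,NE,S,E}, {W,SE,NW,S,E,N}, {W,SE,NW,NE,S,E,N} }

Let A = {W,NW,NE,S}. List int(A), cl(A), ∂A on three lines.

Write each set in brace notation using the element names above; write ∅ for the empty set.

int(A) = {S}
cl(A)  = {W,SE,NW,NE,S,E,N}
∂A     = {W,SE,NW,NE,E,N}

interior: largest open inside A is {S} (from ∅, {S})
cl via duality: int({SE,E,N}) = ∅, so X∖∅ = {W,SE,NW,NE,S,E,N}
cl∖int = {W,SE,NW,NE,E,N}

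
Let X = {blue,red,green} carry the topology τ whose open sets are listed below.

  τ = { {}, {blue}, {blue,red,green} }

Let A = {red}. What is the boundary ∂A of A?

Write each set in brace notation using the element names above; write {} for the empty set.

{red,green}

open subsets of A: {}; so int(A) = {}
closure: X∖int(X∖A) = X∖{blue} = {red,green}
∂A = {red,green} minus {} = {red,green}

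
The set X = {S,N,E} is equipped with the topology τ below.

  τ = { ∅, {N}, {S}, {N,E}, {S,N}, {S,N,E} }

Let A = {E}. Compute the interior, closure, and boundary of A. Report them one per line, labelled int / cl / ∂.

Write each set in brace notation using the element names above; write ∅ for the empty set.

U open, U⊆A: ∅. int(A) = ⋃ = ∅
X∖A={S,N}, int(X∖A)={S,N}, hence cl(A)={E}
∂A: remove int from cl → {E}

int(A) = ∅
cl(A)  = {E}
∂A     = {E}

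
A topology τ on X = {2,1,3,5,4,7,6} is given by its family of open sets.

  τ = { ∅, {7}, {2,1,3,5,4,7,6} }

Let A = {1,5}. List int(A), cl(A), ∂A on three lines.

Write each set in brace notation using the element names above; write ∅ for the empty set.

open subsets of A: ∅; so int(A) = ∅
closure: X∖int(X∖A) = X∖{7} = {2,1,3,5,4,6}
∂A = {2,1,3,5,4,6} minus ∅ = {2,1,3,5,4,6}

int(A) = ∅
cl(A)  = {2,1,3,5,4,6}
∂A     = {2,1,3,5,4,6}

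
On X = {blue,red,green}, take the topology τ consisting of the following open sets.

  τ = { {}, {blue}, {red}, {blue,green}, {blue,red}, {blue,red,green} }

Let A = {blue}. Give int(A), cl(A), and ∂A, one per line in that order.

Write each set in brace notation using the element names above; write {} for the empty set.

U open, U⊆A: {}, {blue}. int(A) = ⋃ = {blue}
X∖A={red,green}, int(X∖A)={red}, hence cl(A)={blue,green}
∂A: remove int from cl → {green}

int(A) = {blue}
cl(A)  = {blue,green}
∂A     = {green}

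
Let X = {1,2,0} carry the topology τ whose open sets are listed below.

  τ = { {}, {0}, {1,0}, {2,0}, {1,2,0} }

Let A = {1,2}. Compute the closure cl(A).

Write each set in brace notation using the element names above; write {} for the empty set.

{1,2}

closure: X∖int(X∖A) = X∖{0} = {1,2}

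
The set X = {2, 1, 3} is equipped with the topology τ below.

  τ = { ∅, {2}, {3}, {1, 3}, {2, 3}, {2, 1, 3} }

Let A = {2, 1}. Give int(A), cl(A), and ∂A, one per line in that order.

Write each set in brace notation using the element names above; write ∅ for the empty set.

int(A) = {2}
cl(A)  = {2, 1}
∂A     = {1}

open subsets of A: ∅, {2}; so int(A) = {2}
closure: X∖int(X∖A) = X∖{3} = {2, 1}
∂A = {2, 1} minus {2} = {1}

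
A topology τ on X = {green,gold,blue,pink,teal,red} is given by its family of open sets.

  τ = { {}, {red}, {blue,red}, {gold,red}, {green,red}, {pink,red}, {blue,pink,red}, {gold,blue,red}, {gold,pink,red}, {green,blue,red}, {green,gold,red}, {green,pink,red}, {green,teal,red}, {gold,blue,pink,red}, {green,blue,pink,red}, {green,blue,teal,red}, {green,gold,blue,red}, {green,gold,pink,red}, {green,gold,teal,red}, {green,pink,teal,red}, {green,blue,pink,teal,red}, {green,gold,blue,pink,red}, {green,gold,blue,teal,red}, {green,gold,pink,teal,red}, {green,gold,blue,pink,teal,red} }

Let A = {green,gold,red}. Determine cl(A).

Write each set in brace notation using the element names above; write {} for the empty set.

{green,gold,blue,pink,teal,red}

complement {blue,pink,teal}; its interior {}; cl(A) = X∖{} = {green,gold,blue,pink,teal,red}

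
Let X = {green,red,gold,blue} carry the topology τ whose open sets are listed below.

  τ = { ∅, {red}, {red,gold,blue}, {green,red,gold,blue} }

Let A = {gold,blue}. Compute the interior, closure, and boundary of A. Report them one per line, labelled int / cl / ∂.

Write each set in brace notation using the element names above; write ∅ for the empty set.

int(A) = ∅
cl(A)  = {green,gold,blue}
∂A     = {green,gold,blue}

U open, U⊆A: ∅. int(A) = ⋃ = ∅
X∖A={green,red}, int(X∖A)={red}, hence cl(A)={green,gold,blue}
∂A: remove int from cl → {green,gold,blue}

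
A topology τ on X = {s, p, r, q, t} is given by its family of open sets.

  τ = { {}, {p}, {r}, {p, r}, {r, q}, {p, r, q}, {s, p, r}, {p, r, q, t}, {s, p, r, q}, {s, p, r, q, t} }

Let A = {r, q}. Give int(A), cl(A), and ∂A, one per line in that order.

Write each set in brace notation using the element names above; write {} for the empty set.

open subsets of A: {}, {r}, {r, q}; so int(A) = {r, q}
closure: X∖int(X∖A) = X∖{p} = {s, r, q, t}
∂A = {s, r, q, t} minus {r, q} = {s, t}

int(A) = {r, q}
cl(A)  = {s, r, q, t}
∂A     = {s, t}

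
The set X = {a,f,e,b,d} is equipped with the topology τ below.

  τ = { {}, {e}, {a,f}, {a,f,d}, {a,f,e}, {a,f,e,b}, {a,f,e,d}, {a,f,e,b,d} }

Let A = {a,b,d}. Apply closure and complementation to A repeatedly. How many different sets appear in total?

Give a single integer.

8

cl via duality: int({f,e}) = {e}, so X∖{e} = {a,f,b,d}
Write k for closure, c for complement:
  1. A     = {a,b,d}
  2. kA    = {a,f,b,d}
  3. cA    = {f,e}
  4. ckA   = {e}
  5. kcA   = {a,f,e,b,d}
  6. kckA  = {e,b}
  7. ckcA  = {}
  8. ckckA = {a,f,d}
applying k or c yields no new set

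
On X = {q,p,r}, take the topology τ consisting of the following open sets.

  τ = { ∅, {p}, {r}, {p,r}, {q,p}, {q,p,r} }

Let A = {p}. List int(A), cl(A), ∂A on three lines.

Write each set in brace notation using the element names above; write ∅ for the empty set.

interior: largest open inside A is {p} (from ∅, {p})
cl via duality: int({q,r}) = {r}, so X∖{r} = {q,p}
cl∖int = {q}

int(A) = {p}
cl(A)  = {q,p}
∂A     = {q}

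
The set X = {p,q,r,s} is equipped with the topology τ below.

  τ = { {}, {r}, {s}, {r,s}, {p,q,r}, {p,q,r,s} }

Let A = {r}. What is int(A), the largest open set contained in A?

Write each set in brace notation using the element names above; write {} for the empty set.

U open, U⊆A: {}, {r}. int(A) = ⋃ = {r}

{r}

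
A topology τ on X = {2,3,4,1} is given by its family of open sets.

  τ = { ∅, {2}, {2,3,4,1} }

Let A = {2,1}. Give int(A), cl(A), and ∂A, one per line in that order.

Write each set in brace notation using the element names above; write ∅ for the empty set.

U open, U⊆A: ∅, {2}. int(A) = ⋃ = {2}
X∖A={3,4}, int(X∖A)=∅, hence cl(A)={2,3,4,1}
∂A: remove int from cl → {3,4,1}

int(A) = {2}
cl(A)  = {2,3,4,1}
∂A     = {3,4,1}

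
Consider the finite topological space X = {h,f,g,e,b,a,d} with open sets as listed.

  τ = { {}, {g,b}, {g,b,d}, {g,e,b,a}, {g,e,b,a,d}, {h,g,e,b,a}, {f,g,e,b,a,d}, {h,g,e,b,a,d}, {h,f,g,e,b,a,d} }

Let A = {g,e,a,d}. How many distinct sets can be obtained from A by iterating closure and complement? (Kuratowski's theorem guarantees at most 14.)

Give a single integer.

4

X∖A={h,f,b}, int(X∖A)={}, hence cl(A)={h,f,g,e,b,a,d}
Orbit (k=closure, c=complement):
  1. A     = {g,e,a,d}
  2. kA    = {h,f,g,e,b,a,d}
  3. cA    = {h,f,b}
  4. ckA   = {}
(closed under both — stop)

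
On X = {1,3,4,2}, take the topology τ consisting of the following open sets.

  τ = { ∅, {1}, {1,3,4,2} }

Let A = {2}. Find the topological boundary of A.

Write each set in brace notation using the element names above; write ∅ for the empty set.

interior: largest open inside A is ∅ (from ∅)
cl via duality: int({1,3,4}) = {1}, so X∖{1} = {3,4,2}
cl∖int = {3,4,2}

{3,4,2}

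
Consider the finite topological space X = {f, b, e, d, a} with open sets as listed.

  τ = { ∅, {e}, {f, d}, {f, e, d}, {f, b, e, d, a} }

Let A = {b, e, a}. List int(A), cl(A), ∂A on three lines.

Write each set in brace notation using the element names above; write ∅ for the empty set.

int(A) = {e}
cl(A)  = {b, e, a}
∂A     = {b, a}

opens ⊆ A: ∅, {e}; union → int = {e}
complement {f, d}; its interior {f, d}; cl(A) = X∖{f, d} = {b, e, a}
boundary = {b, e, a} ∖ {e} = {b, a}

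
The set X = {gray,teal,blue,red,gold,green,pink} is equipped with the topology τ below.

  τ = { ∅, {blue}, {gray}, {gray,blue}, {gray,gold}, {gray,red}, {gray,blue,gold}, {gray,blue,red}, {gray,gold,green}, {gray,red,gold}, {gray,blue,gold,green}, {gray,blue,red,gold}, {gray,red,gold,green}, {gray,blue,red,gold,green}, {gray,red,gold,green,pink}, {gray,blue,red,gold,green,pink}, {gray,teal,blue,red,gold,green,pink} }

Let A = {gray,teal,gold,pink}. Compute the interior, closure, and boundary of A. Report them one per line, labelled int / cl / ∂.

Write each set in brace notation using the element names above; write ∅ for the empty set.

opens ⊆ A: ∅, {gray}, {gray,gold}; union → int = {gray,gold}
complement {blue,red,green}; its interior {blue}; cl(A) = X∖{blue} = {gray,teal,red,gold,green,pink}
boundary = {gray,teal,red,gold,green,pink} ∖ {gray,gold} = {teal,red,green,pink}

int(A) = {gray,gold}
cl(A)  = {gray,teal,red,gold,green,pink}
∂A     = {teal,red,green,pink}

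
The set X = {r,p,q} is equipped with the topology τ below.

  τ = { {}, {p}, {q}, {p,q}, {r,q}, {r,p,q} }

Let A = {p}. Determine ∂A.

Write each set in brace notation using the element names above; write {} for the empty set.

{}

U open, U⊆A: {}, {p}. int(A) = ⋃ = {p}
X∖A={r,q}, int(X∖A)={r,q}, hence cl(A)={p}
∂A: remove int from cl → {}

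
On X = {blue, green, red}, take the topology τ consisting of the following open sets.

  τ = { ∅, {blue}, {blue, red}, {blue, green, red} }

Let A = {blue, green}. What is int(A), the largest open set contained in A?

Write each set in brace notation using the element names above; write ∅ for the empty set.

opens ⊆ A: ∅, {blue}; union → int = {blue}

{blue}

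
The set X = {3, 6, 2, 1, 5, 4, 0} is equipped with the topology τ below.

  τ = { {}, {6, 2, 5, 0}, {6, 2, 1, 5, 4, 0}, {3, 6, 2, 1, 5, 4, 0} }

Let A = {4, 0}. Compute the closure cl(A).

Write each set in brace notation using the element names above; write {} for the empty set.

{3, 6, 2, 1, 5, 4, 0}

X∖A={3, 6, 2, 1, 5}, int(X∖A)={}, hence cl(A)={3, 6, 2, 1, 5, 4, 0}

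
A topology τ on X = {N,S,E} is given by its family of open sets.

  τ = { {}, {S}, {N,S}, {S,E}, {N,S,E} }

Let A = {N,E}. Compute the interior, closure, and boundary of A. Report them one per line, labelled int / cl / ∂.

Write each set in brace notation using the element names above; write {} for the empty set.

int(A) = {}
cl(A)  = {N,E}
∂A     = {N,E}

open subsets of A: {}; so int(A) = {}
closure: X∖int(X∖A) = X∖{S} = {N,E}
∂A = {N,E} minus {} = {N,E}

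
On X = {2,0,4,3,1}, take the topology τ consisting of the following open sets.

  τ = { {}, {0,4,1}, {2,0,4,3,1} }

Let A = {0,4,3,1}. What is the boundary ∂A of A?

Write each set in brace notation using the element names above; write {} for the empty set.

{2,3}

open subsets of A: {}, {0,4,1}; so int(A) = {0,4,1}
closure: X∖int(X∖A) = X∖{} = {2,0,4,3,1}
∂A = {2,0,4,3,1} minus {0,4,1} = {2,3}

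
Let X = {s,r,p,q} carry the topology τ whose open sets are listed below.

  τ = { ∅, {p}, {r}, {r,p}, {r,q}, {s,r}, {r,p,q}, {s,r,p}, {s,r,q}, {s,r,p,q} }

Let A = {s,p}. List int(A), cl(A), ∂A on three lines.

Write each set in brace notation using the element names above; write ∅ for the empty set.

U open, U⊆A: ∅, {p}. int(A) = ⋃ = {p}
X∖A={r,q}, int(X∖A)={r,q}, hence cl(A)={s,p}
∂A: remove int from cl → {s}

int(A) = {p}
cl(A)  = {s,p}
∂A     = {s}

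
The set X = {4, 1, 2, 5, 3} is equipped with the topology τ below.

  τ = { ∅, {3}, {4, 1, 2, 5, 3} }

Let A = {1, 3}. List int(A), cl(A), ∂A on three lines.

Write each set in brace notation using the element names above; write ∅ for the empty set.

int(A) = {3}
cl(A)  = {4, 1, 2, 5, 3}
∂A     = {4, 1, 2, 5}

interior: largest open inside A is {3} (from ∅, {3})
cl via duality: int({4, 2, 5}) = ∅, so X∖∅ = {4, 1, 2, 5, 3}
cl∖int = {4, 1, 2, 5}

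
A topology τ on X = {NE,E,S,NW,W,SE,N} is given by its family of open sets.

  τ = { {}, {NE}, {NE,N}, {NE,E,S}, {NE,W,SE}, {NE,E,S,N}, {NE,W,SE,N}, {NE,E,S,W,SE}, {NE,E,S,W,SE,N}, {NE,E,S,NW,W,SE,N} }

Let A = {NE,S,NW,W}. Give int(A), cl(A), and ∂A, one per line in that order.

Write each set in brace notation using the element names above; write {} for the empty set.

open subsets of A: {}, {NE}; so int(A) = {NE}
closure: X∖int(X∖A) = X∖{} = {NE,E,S,NW,W,SE,N}
∂A = {NE,E,S,NW,W,SE,N} minus {NE} = {E,S,NW,W,SE,N}

int(A) = {NE}
cl(A)  = {NE,E,S,NW,W,SE,N}
∂A     = {E,S,NW,W,SE,N}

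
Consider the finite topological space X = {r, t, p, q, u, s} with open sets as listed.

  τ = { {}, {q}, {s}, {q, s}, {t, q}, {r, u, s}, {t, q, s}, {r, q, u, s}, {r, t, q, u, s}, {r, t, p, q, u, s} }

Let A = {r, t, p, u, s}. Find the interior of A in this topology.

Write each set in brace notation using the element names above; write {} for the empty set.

opens ⊆ A: {}, {s}, {r, u, s}; union → int = {r, u, s}

{r, u, s}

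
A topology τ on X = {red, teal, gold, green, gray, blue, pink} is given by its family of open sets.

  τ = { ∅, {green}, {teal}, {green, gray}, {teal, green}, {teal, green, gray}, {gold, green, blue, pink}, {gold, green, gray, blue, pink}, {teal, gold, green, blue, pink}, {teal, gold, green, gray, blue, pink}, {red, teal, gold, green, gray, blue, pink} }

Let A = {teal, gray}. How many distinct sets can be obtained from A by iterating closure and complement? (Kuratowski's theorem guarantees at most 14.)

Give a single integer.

8

X∖A={red, gold, green, blue, pink}, int(X∖A)={gold, green, blue, pink}, hence cl(A)={red, teal, gray}
Orbit (k=closure, c=complement):
  1. A     = {teal, gray}
  2. kA    = {red, teal, gray}
  3. cA    = {red, gold, green, blue, pink}
  4. ckA   = {gold, green, blue, pink}
  5. kcA   = {red, gold, green, gray, blue, pink}
  6. ckcA  = {teal}
  7. kckcA = {red, teal}
  8. ckckcA = {gold, green, gray, blue, pink}
(closed under both — stop)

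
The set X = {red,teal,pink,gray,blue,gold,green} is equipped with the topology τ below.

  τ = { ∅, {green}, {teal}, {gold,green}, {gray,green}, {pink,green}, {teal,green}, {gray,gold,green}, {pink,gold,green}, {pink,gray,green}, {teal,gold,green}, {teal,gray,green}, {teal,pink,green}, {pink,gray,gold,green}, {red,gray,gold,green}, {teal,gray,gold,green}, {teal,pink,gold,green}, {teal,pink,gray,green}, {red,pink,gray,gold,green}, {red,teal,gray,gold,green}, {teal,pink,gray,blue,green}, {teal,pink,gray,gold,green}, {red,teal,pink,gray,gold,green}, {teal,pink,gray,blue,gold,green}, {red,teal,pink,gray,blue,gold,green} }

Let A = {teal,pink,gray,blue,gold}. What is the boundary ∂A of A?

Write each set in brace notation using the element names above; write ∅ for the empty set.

U open, U⊆A: ∅, {teal}. int(A) = ⋃ = {teal}
X∖A={red,green}, int(X∖A)={green}, hence cl(A)={red,teal,pink,gray,blue,gold}
∂A: remove int from cl → {red,pink,gray,blue,gold}

{red,pink,gray,blue,gold}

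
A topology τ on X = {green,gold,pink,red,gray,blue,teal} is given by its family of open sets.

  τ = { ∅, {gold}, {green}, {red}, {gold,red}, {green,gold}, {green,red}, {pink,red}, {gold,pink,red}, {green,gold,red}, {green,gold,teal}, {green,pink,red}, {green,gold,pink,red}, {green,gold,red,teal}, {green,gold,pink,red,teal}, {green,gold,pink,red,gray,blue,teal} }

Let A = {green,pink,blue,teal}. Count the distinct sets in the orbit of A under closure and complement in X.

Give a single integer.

8

complement {gold,red,gray}; its interior {gold,red}; cl(A) = X∖{gold,red} = {green,pink,gray,blue,teal}
With k = closure, c = complement:
  1. A     = {green,pink,blue,teal}
  2. kA    = {green,pink,gray,blue,teal}
  3. cA    = {gold,red,gray}
  4. ckA   = {gold,red}
  5. kcA   = {gold,pink,red,gray,blue,teal}
  6. ckcA  = {green}
  7. kckcA = {green,gray,blue,teal}
  8. ckckcA = {gold,pink,red}
k, c of each give nothing new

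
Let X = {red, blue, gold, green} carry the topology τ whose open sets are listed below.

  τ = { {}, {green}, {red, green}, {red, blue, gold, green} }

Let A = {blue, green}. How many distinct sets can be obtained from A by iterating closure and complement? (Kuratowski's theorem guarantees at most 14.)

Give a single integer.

cl via duality: int({red, gold}) = {}, so X∖{} = {red, blue, gold, green}
Write k for closure, c for complement:
  1. A     = {blue, green}
  2. kA    = {red, blue, gold, green}
  3. cA    = {red, gold}
  4. ckA   = {}
  5. kcA   = {red, blue, gold}
  6. ckcA  = {green}
applying k or c yields no new set

6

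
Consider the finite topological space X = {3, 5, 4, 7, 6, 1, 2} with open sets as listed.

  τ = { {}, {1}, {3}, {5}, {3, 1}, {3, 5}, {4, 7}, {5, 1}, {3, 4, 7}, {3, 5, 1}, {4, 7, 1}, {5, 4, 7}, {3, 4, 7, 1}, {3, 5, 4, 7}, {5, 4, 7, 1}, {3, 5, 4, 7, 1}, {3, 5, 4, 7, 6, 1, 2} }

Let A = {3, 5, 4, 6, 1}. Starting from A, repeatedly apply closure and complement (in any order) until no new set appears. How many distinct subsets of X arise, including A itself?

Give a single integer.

8

X∖A={7, 2}, int(X∖A)={}, hence cl(A)={3, 5, 4, 7, 6, 1, 2}
Orbit (k=closure, c=complement):
  1. A     = {3, 5, 4, 6, 1}
  2. kA    = {3, 5, 4, 7, 6, 1, 2}
  3. cA    = {7, 2}
  4. ckA   = {}
  5. kcA   = {4, 7, 6, 2}
  6. ckcA  = {3, 5, 1}
  7. kckcA = {3, 5, 6, 1, 2}
  8. ckckcA = {4, 7}
(closed under both — stop)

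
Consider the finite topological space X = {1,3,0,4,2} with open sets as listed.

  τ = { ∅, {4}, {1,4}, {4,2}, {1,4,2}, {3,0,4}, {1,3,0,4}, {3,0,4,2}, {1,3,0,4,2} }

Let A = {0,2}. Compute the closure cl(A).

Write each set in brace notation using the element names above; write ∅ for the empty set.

complement {1,3,4}; its interior {1,4}; cl(A) = X∖{1,4} = {3,0,2}

{3,0,2}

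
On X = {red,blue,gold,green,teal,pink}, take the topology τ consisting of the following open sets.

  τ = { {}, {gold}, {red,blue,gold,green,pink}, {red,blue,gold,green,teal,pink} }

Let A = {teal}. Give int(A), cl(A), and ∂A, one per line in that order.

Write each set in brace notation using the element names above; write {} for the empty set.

open subsets of A: {}; so int(A) = {}
closure: X∖int(X∖A) = X∖{red,blue,gold,green,pink} = {teal}
∂A = {teal} minus {} = {teal}

int(A) = {}
cl(A)  = {teal}
∂A     = {teal}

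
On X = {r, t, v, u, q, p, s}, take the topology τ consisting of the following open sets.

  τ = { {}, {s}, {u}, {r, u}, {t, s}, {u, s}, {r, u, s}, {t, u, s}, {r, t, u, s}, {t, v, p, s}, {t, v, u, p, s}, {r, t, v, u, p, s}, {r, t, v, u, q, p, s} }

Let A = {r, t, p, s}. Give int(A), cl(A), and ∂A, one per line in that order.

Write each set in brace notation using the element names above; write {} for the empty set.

U open, U⊆A: {}, {s}, {t, s}. int(A) = ⋃ = {t, s}
X∖A={v, u, q}, int(X∖A)={u}, hence cl(A)={r, t, v, q, p, s}
∂A: remove int from cl → {r, v, q, p}

int(A) = {t, s}
cl(A)  = {r, t, v, q, p, s}
∂A     = {r, v, q, p}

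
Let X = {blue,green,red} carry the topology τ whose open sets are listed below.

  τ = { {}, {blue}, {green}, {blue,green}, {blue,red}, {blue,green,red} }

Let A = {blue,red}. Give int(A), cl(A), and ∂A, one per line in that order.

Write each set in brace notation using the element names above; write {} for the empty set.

U open, U⊆A: {}, {blue}, {blue,red}. int(A) = ⋃ = {blue,red}
X∖A={green}, int(X∖A)={green}, hence cl(A)={blue,red}
∂A: remove int from cl → {}

int(A) = {blue,red}
cl(A)  = {blue,red}
∂A     = {}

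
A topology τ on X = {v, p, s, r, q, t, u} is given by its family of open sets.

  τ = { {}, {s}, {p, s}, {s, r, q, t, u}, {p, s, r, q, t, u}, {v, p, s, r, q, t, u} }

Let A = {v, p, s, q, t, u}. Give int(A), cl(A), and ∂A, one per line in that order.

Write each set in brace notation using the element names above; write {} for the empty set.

int(A) = {p, s}
cl(A)  = {v, p, s, r, q, t, u}
∂A     = {v, r, q, t, u}

opens ⊆ A: {}, {s}, {p, s}; union → int = {p, s}
complement {r}; its interior {}; cl(A) = X∖{} = {v, p, s, r, q, t, u}
boundary = {v, p, s, r, q, t, u} ∖ {p, s} = {v, r, q, t, u}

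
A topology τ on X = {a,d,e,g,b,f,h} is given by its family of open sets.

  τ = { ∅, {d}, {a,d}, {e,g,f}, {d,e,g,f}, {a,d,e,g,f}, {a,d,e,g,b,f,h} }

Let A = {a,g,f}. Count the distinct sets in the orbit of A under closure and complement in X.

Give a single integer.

X∖A={d,e,b,h}, int(X∖A)={d}, hence cl(A)={a,e,g,b,f,h}
Orbit (k=closure, c=complement):
  1. A     = {a,g,f}
  2. kA    = {a,e,g,b,f,h}
  3. cA    = {d,e,b,h}
  4. ckA   = {d}
  5. kcA   = {a,d,e,g,b,f,h}
  6. kckA  = {a,d,b,h}
  7. ckcA  = ∅
  8. ckckA = {e,g,f}
  9. kckckA = {e,g,b,f,h}
  10. ckckckA = {a,d}
(closed under both — stop)

10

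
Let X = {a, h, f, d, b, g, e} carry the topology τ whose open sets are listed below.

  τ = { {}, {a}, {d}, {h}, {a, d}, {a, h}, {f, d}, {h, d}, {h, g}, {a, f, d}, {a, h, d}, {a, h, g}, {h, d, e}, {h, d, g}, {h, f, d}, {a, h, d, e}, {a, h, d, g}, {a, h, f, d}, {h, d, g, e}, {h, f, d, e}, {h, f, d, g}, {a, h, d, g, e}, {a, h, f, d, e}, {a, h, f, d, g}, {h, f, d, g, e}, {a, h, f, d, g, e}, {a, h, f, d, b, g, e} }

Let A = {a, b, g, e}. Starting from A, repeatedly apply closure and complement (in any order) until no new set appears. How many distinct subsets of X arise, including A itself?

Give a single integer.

closure: X∖int(X∖A) = X∖{h, f, d} = {a, b, g, e}
Let k=closure and c=complement:
  1. A     = {a, b, g, e}
  2. cA    = {h, f, d}
  3. kcA   = {h, f, d, b, g, e}
  4. ckcA  = {a}
  5. kckcA = {a, b}
  6. ckckcA = {h, f, d, g, e}
— saturated at 6

6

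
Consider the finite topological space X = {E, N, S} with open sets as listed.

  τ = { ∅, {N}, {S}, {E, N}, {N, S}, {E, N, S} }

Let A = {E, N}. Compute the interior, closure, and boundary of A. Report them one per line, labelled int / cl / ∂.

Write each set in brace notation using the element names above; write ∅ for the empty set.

interior: largest open inside A is {E, N} (from ∅, {N}, {E, N})
cl via duality: int({S}) = {S}, so X∖{S} = {E, N}
cl∖int = ∅

int(A) = {E, N}
cl(A)  = {E, N}
∂A     = ∅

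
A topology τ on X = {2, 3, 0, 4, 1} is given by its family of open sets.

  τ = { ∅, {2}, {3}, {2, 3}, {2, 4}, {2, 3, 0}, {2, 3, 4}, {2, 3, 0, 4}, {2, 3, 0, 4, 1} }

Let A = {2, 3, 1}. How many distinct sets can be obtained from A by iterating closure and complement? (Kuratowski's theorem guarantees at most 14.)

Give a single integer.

cl via duality: int({0, 4}) = ∅, so X∖∅ = {2, 3, 0, 4, 1}
Write k for closure, c for complement:
  1. A     = {2, 3, 1}
  2. kA    = {2, 3, 0, 4, 1}
  3. cA    = {0, 4}
  4. ckA   = ∅
  5. kcA   = {0, 4, 1}
  6. ckcA  = {2, 3}
applying k or c yields no new set

6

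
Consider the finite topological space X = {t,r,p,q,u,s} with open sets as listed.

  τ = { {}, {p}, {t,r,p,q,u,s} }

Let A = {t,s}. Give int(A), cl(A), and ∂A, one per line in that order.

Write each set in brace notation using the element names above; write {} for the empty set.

opens ⊆ A: {}; union → int = {}
complement {r,p,q,u}; its interior {p}; cl(A) = X∖{p} = {t,r,q,u,s}
boundary = {t,r,q,u,s} ∖ {} = {t,r,q,u,s}

int(A) = {}
cl(A)  = {t,r,q,u,s}
∂A     = {t,r,q,u,s}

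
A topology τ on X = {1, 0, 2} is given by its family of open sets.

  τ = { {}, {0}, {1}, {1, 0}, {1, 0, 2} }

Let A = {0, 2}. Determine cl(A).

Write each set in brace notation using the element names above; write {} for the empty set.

cl via duality: int({1}) = {1}, so X∖{1} = {0, 2}

{0, 2}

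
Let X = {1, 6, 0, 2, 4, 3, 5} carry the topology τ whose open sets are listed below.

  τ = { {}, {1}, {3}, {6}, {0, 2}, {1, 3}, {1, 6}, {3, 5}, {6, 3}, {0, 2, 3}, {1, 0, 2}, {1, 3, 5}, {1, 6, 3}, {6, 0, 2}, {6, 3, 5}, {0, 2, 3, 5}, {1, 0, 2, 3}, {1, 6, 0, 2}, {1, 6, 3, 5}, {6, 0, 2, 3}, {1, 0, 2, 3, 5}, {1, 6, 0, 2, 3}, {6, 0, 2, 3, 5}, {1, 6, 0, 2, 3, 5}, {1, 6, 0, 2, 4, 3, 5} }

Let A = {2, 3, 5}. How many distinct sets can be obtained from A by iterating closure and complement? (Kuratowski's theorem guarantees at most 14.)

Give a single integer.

cl via duality: int({1, 6, 0, 4}) = {1, 6}, so X∖{1, 6} = {0, 2, 4, 3, 5}
Write k for closure, c for complement:
  1. A     = {2, 3, 5}
  2. kA    = {0, 2, 4, 3, 5}
  3. cA    = {1, 6, 0, 4}
  4. ckA   = {1, 6}
  5. kcA   = {1, 6, 0, 2, 4}
  6. kckA  = {1, 6, 4}
  7. ckcA  = {3, 5}
  8. ckckA = {0, 2, 3, 5}
  9. kckcA = {4, 3, 5}
  10. ckckcA = {1, 6, 0, 2}
applying k or c yields no new set

10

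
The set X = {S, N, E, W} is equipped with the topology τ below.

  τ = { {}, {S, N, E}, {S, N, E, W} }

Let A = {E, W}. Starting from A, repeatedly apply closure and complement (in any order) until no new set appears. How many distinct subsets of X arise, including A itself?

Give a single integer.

4

X∖A={S, N}, int(X∖A)={}, hence cl(A)={S, N, E, W}
Orbit (k=closure, c=complement):
  1. A     = {E, W}
  2. kA    = {S, N, E, W}
  3. cA    = {S, N}
  4. ckA   = {}
(closed under both — stop)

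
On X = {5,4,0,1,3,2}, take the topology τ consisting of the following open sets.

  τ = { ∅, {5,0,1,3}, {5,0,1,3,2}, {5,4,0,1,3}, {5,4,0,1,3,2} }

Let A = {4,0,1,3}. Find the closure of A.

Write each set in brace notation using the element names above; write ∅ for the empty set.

{5,4,0,1,3,2}

closure: X∖int(X∖A) = X∖∅ = {5,4,0,1,3,2}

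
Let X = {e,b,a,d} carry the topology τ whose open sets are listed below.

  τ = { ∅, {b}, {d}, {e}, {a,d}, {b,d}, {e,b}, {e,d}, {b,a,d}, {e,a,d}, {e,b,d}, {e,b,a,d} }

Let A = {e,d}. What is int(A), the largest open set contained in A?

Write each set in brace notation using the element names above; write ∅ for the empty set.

{e,d}

U open, U⊆A: ∅, {e}, {d}, {e,d}. int(A) = ⋃ = {e,d}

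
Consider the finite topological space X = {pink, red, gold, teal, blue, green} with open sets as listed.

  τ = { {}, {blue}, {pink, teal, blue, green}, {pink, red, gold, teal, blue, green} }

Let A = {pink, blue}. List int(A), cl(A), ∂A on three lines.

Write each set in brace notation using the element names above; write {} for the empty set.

open subsets of A: {}, {blue}; so int(A) = {blue}
closure: X∖int(X∖A) = X∖{} = {pink, red, gold, teal, blue, green}
∂A = {pink, red, gold, teal, blue, green} minus {blue} = {pink, red, gold, teal, green}

int(A) = {blue}
cl(A)  = {pink, red, gold, teal, blue, green}
∂A     = {pink, red, gold, teal, green}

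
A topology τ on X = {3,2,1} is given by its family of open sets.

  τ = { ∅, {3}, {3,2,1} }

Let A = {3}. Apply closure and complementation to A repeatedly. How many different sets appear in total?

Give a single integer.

4

complement {2,1}; its interior ∅; cl(A) = X∖∅ = {3,2,1}
With k = closure, c = complement:
  1. A     = {3}
  2. kA    = {3,2,1}
  3. cA    = {2,1}
  4. ckA   = ∅
k, c of each give nothing new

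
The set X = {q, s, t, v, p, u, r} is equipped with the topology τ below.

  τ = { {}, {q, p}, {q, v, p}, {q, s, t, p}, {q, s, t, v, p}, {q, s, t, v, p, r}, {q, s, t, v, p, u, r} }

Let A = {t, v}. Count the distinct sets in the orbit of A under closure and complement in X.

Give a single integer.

X∖A={q, s, p, u, r}, int(X∖A)={q, p}, hence cl(A)={s, t, v, u, r}
Orbit (k=closure, c=complement):
  1. A     = {t, v}
  2. kA    = {s, t, v, u, r}
  3. cA    = {q, s, p, u, r}
  4. ckA   = {q, p}
  5. kcA   = {q, s, t, v, p, u, r}
  6. ckcA  = {}
(closed under both — stop)

6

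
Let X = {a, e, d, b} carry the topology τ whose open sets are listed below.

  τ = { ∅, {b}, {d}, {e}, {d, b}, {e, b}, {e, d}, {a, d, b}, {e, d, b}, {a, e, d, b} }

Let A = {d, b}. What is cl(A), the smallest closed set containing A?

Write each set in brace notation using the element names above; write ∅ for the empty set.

{a, d, b}

complement {a, e}; its interior {e}; cl(A) = X∖{e} = {a, d, b}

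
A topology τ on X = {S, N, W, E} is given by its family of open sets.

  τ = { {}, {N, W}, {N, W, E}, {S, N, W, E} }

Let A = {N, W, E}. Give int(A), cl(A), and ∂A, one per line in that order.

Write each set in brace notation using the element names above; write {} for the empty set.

opens ⊆ A: {}, {N, W}, {N, W, E}; union → int = {N, W, E}
complement {S}; its interior {}; cl(A) = X∖{} = {S, N, W, E}
boundary = {S, N, W, E} ∖ {N, W, E} = {S}

int(A) = {N, W, E}
cl(A)  = {S, N, W, E}
∂A     = {S}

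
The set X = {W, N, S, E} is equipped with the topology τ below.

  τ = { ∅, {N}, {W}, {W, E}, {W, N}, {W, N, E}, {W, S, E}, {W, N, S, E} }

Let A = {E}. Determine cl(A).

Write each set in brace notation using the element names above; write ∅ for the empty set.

{S, E}

complement {W, N, S}; its interior {W, N}; cl(A) = X∖{W, N} = {S, E}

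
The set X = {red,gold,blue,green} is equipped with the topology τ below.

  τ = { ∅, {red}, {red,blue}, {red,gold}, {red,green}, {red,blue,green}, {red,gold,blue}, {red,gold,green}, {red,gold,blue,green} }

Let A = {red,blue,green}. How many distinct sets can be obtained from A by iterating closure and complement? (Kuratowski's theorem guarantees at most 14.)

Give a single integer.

4

X∖A={gold}, int(X∖A)=∅, hence cl(A)={red,gold,blue,green}
Orbit (k=closure, c=complement):
  1. A     = {red,blue,green}
  2. kA    = {red,gold,blue,green}
  3. cA    = {gold}
  4. ckA   = ∅
(closed under both — stop)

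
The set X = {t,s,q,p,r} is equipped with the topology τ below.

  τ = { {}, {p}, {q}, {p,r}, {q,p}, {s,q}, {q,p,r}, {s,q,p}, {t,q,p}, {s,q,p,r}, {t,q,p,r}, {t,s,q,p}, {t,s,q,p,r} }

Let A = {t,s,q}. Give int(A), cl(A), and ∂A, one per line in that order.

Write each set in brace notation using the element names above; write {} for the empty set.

int(A) = {s,q}
cl(A)  = {t,s,q}
∂A     = {t}

U open, U⊆A: {}, {q}, {s,q}. int(A) = ⋃ = {s,q}
X∖A={p,r}, int(X∖A)={p,r}, hence cl(A)={t,s,q}
∂A: remove int from cl → {t}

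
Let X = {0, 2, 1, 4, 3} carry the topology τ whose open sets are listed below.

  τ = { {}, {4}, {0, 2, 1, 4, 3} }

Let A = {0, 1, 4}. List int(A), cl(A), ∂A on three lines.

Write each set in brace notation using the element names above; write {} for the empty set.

interior: largest open inside A is {4} (from {}, {4})
cl via duality: int({2, 3}) = {}, so X∖{} = {0, 2, 1, 4, 3}
cl∖int = {0, 2, 1, 3}

int(A) = {4}
cl(A)  = {0, 2, 1, 4, 3}
∂A     = {0, 2, 1, 3}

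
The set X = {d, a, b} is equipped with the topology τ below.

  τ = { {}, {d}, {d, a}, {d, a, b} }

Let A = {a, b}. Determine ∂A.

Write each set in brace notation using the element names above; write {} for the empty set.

{a, b}

open subsets of A: {}; so int(A) = {}
closure: X∖int(X∖A) = X∖{d} = {a, b}
∂A = {a, b} minus {} = {a, b}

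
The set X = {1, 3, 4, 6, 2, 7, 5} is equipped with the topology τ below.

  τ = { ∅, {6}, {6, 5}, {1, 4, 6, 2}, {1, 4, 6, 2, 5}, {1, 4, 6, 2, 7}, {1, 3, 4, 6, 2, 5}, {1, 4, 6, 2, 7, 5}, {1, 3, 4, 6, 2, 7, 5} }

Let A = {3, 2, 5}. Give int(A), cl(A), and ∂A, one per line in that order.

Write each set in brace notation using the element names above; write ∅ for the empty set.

interior: largest open inside A is ∅ (from ∅)
cl via duality: int({1, 4, 6, 7}) = {6}, so X∖{6} = {1, 3, 4, 2, 7, 5}
cl∖int = {1, 3, 4, 2, 7, 5}

int(A) = ∅
cl(A)  = {1, 3, 4, 2, 7, 5}
∂A     = {1, 3, 4, 2, 7, 5}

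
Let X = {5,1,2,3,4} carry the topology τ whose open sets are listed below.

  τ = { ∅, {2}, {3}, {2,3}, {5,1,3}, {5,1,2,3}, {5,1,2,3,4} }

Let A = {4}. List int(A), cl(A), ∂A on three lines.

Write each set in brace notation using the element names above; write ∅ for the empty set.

open subsets of A: ∅; so int(A) = ∅
closure: X∖int(X∖A) = X∖{5,1,2,3} = {4}
∂A = {4} minus ∅ = {4}

int(A) = ∅
cl(A)  = {4}
∂A     = {4}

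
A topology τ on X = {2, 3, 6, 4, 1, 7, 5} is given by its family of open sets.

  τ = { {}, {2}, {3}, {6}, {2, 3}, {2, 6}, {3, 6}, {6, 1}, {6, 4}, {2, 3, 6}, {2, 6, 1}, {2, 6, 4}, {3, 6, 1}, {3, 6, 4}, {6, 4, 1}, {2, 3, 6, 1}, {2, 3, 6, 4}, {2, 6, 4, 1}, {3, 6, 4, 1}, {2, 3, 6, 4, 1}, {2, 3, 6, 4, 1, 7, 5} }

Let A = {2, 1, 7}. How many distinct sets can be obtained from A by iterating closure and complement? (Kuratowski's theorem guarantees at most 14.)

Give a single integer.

8

X∖A={3, 6, 4, 5}, int(X∖A)={3, 6, 4}, hence cl(A)={2, 1, 7, 5}
Orbit (k=closure, c=complement):
  1. A     = {2, 1, 7}
  2. kA    = {2, 1, 7, 5}
  3. cA    = {3, 6, 4, 5}
  4. ckA   = {3, 6, 4}
  5. kcA   = {3, 6, 4, 1, 7, 5}
  6. ckcA  = {2}
  7. kckcA = {2, 7, 5}
  8. ckckcA = {3, 6, 4, 1}
(closed under both — stop)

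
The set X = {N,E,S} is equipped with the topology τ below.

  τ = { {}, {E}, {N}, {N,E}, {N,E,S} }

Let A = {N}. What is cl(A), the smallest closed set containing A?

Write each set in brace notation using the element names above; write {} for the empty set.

cl via duality: int({E,S}) = {E}, so X∖{E} = {N,S}

{N,S}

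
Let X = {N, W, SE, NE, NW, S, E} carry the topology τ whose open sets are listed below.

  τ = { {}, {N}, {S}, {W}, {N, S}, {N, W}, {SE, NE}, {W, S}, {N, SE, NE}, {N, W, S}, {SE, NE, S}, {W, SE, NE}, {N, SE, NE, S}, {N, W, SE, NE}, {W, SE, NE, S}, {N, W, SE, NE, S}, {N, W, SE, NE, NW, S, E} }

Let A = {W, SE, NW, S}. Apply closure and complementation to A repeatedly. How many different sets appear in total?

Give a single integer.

10

X∖A={N, NE, E}, int(X∖A)={N}, hence cl(A)={W, SE, NE, NW, S, E}
Orbit (k=closure, c=complement):
  1. A     = {W, SE, NW, S}
  2. kA    = {W, SE, NE, NW, S, E}
  3. cA    = {N, NE, E}
  4. ckA   = {N}
  5. kcA   = {N, SE, NE, NW, E}
  6. kckA  = {N, NW, E}
  7. ckcA  = {W, S}
  8. ckckA = {W, SE, NE, S}
  9. kckcA = {W, NW, S, E}
  10. ckckcA = {N, SE, NE}
(closed under both — stop)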